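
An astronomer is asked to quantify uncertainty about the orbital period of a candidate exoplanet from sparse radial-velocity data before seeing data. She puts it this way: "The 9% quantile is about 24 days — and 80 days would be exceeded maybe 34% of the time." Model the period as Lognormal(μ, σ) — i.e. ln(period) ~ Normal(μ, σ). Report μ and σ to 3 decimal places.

If T ~ Lognormal(μ,σ) then ln T ~ Normal(μ,σ), so the p-quantile of ln T is μ + z_p·σ.
ln(24) = 3.178 and ln(80) = 4.382; z_{0.09} = -1.341, z_{0.66} = 0.4125.
σ = (4.382 − 3.178)/(0.4125 − (-1.341)) = 0.687.
μ = 3.178 − (-1.341)·0.687 = 4.099.

μ ≈ 4.099, σ ≈ 0.687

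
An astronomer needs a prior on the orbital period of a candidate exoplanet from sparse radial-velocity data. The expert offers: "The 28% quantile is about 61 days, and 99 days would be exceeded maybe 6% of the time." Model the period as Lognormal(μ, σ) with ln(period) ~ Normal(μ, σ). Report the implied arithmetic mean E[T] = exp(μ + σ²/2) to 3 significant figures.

E[T] ≈ 71.4 days

If T ~ Lognormal(μ,σ) then ln T ~ Normal(μ,σ), so the p-quantile of ln T is μ + z_p·σ.
ln(61) = 4.111 and ln(99) = 4.595; z_{0.28} = -0.5828, z_{0.94} = 1.555.
σ = (4.595 − 4.111)/(1.555 − (-0.5828)) = 0.227.
μ = 4.111 − (-0.5828)·0.227 = 4.243.
E[T] = exp(μ + σ²/2) = exp(4.243 + 0.0257) = 71.4 days.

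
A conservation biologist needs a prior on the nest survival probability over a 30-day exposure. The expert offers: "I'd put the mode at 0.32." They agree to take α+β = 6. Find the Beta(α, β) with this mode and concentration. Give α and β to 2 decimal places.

For α,β > 1 the Beta mode is (α−1)/(α+β−2). With α+β = 6, the mode is (α−1)/4.
Set (α−1)/4 = 0.32 → α = 1 + 0.32·4 = 2.28.
β = 6 − α = 3.72.

α = 2.28, β = 3.72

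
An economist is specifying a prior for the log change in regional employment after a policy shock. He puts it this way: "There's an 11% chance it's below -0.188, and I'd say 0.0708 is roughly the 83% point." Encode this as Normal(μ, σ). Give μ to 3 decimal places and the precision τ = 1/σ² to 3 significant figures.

μ = -0.042, τ = 71

The p-quantile of Normal(μ,σ) is μ + z_p·σ, with z_{0.11} = -1.227 and z_{0.83} = 0.9542.
Eliminate σ: μ = (z₂·x₁ − z₁·x₂)/(z₂ − z₁) = (0.9542·-0.188 − (-1.227)·0.0708)/2.181 = -0.042.
Then σ = (x₂ − x₁)/(z₂ − z₁) = (0.0708 − -0.188)/2.181 = 0.119.
Precision τ = 1/σ² = 1/0.1187² = 71.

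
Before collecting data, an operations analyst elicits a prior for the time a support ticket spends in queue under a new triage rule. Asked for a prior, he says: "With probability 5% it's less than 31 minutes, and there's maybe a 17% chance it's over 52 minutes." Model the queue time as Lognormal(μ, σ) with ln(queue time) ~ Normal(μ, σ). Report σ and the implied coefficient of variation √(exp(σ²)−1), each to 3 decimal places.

σ ≈ 0.199, CV ≈ 0.201

If T ~ Lognormal(μ,σ) then ln T ~ Normal(μ,σ), so the p-quantile of ln T is μ + z_p·σ.
ln(31) = 3.434 and ln(52) = 3.951; z_{0.05} = -1.645, z_{0.83} = 0.9542.
σ = (3.951 − 3.434)/(0.9542 − (-1.645)) = 0.199.
μ = 3.434 − (-1.645)·0.199 = 3.761.
CV = √(exp(σ²)−1) = √(exp(0.0396)−1) = 0.201.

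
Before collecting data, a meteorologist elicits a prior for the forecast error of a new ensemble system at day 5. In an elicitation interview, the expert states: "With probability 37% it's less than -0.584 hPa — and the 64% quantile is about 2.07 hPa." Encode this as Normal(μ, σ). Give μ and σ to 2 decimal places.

μ = 0.69, σ = 3.84

For Normal(μ,σ), the p-quantile is μ + z_p·σ. Here z_{0.37} = -0.3319, z_{0.64} = 0.3585.
So -0.584 = μ − 0.3319σ and 2.07 = μ + 0.3585σ.
Subtracting: σ = (2.07 − -0.584)/(0.3585 − (-0.3319)) = 3.84.
Then μ = -0.584 − (-0.3319)·3.84 = 0.69.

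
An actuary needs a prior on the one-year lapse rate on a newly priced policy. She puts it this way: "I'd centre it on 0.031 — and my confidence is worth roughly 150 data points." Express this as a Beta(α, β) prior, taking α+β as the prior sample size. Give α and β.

α = 4.65, β = 145.35

Under the effective-sample-size interpretation, Beta(α, β) has prior mean α/(α+β) and prior sample size α+β.
So α+β = 150 and α/(α+β) = 0.031, giving α = 0.031·150 = 4.65 and β = 150 − 4.65 = 145.35.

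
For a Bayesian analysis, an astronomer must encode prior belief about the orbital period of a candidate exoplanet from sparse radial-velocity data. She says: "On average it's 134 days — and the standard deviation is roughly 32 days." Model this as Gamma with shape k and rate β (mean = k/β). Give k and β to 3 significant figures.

k ≈ 17.5, β ≈ 0.131

For Gamma(k, rate β): mean = k/β, variance = k/β², so CV = 1/√k.
CV = SD/mean = 32/134 = 0.2388, hence k = 1/CV² = 17.5.
Then β = k/mean = 17.5/134 = 0.131.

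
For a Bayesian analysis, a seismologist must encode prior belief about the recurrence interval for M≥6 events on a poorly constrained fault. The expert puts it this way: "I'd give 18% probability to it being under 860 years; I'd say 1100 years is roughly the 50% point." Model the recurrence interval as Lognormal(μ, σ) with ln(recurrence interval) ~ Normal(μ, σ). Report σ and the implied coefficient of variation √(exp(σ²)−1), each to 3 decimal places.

σ ≈ 0.269, CV ≈ 0.274

If T ~ Lognormal(μ,σ) then ln T ~ Normal(μ,σ), so the p-quantile of ln T is μ + z_p·σ.
ln(860) = 6.757 and ln(1100) = 7.003; z_{0.18} = -0.9154, z_{0.5} = 0.
σ = (7.003 − 6.757)/(0 − (-0.9154)) = 0.269.
μ = 6.757 − (-0.9154)·0.269 = 7.003.
CV = √(exp(σ²)−1) = √(exp(0.0723)−1) = 0.274.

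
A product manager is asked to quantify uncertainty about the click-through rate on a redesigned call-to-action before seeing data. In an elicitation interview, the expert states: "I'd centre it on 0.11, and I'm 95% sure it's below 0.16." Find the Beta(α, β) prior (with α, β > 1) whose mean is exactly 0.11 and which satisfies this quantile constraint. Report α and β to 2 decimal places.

With mean 0.11 fixed, write α = 0.11s, β = 0.89s where s = α+β.
Need P(θ < 0.16) = 0.95 under Beta(0.11s, 0.89s). Normal approximation: (q−m)/√(m(1−m)/s) ≈ z_{0.95} = 1.64, so s ≈ 0.11·0.89·(1.64)²/(0.16−0.11)² = 105.9.
At s = 105.9: P(θ<0.16) ≈ 0.939. Adjusting to match 0.95 gives s ≈ 121.04.
So α = 0.11·121.04 ≈ 13.31, β = 0.89·121.04 ≈ 107.72.

α ≈ 13.31, β ≈ 107.72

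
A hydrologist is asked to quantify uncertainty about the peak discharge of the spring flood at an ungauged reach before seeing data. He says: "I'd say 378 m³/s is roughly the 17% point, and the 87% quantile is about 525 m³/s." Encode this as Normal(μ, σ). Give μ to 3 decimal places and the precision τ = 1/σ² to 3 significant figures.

The p-quantile of Normal(μ,σ) is μ + z_p·σ, with z_{0.17} = -0.9542 and z_{0.87} = 1.126.
Eliminate σ: μ = (z₂·x₁ − z₁·x₂)/(z₂ − z₁) = (1.126·378 − (-0.9542)·525)/2.081 = 445.416.
Then σ = (x₂ − x₁)/(z₂ − z₁) = (525 − 378)/2.081 = 70.654.
Precision τ = 1/σ² = 1/70.65² = 0.0002.

μ = 445.416, τ = 0.0002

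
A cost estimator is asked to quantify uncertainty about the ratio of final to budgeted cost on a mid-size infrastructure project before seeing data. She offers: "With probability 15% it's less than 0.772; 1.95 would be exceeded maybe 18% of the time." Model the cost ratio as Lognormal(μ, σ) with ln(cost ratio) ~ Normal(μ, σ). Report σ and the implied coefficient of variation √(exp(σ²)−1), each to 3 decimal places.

σ ≈ 0.475, CV ≈ 0.503

If T ~ Lognormal(μ,σ) then ln T ~ Normal(μ,σ), so the p-quantile of ln T is μ + z_p·σ.
ln(0.772) = -0.2588 and ln(1.95) = 0.6678; z_{0.15} = -1.036, z_{0.82} = 0.9154.
σ = (0.6678 − -0.2588)/(0.9154 − (-1.036)) = 0.475.
μ = -0.2588 − (-1.036)·0.475 = 0.233.
CV = √(exp(σ²)−1) = √(exp(0.2254)−1) = 0.503.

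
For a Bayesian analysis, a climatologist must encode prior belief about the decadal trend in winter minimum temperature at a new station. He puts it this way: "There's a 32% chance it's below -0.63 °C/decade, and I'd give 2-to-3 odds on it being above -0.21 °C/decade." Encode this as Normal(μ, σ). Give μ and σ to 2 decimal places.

For Normal(μ,σ), the p-quantile is μ + z_p·σ. Here z_{0.32} = -0.4677, z_{0.6} = 0.2533.
So -0.63 = μ − 0.4677σ and -0.21 = μ + 0.2533σ.
Subtracting: σ = (-0.21 − -0.63)/(0.2533 − (-0.4677)) = 0.58.
Then μ = -0.63 − (-0.4677)·0.58 = -0.36.

μ = -0.36, σ = 0.58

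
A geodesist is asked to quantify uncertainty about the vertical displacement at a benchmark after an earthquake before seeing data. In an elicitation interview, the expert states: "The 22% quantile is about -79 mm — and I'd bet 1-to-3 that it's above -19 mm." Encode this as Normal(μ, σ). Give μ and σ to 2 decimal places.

The p-quantile of Normal(μ,σ) is μ + z_p·σ, with z_{0.22} = -0.7722 and z_{0.75} = 0.6745.
Eliminate σ: μ = (z₂·x₁ − z₁·x₂)/(z₂ − z₁) = (0.6745·-79 − (-0.7722)·-19)/1.447 = -46.97.
Then σ = (x₂ − x₁)/(z₂ − z₁) = (-19 − -79)/1.447 = 41.47.

μ = -46.97, σ = 41.47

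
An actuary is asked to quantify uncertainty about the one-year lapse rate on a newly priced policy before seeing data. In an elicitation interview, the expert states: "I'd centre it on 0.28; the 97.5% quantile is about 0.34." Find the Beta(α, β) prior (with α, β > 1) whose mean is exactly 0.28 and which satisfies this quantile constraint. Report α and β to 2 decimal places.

With mean 0.28 fixed, write α = 0.28s, β = 0.72s where s = α+β.
Need P(θ < 0.34) = 0.975 under Beta(0.28s, 0.72s). Normal approximation: (q−m)/√(m(1−m)/s) ≈ z_{0.975} = 1.96, so s ≈ 0.28·0.72·(1.96)²/(0.34−0.28)² = 215.1.
At s = 215.1: P(θ<0.34) ≈ 0.972. Adjusting to match 0.975 gives s ≈ 227.30.
So α = 0.28·227.30 ≈ 63.64, β = 0.72·227.30 ≈ 163.66.

α ≈ 63.64, β ≈ 163.66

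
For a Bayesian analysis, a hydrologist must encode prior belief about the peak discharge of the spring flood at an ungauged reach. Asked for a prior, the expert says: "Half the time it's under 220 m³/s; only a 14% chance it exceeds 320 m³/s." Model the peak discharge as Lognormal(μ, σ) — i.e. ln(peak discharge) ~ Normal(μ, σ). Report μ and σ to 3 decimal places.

If T ~ Lognormal(μ,σ) then ln T ~ Normal(μ,σ), so the p-quantile of ln T is μ + z_p·σ.
ln(220) = 5.394 and ln(320) = 5.768; z_{0.5} = 0, z_{0.86} = 1.08.
σ = (5.768 − 5.394)/(1.08 − (0)) = 0.347.
μ = 5.394 − (0)·0.347 = 5.394.

μ ≈ 5.394, σ ≈ 0.347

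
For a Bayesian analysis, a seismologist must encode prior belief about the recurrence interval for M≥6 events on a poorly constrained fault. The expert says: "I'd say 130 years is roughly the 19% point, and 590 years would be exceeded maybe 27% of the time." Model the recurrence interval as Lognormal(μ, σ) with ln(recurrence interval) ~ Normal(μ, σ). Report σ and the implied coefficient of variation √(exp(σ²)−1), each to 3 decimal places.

If T ~ Lognormal(μ,σ) then ln T ~ Normal(μ,σ), so the p-quantile of ln T is μ + z_p·σ.
ln(130) = 4.868 and ln(590) = 6.38; z_{0.19} = -0.8779, z_{0.73} = 0.6128.
σ = (6.38 − 4.868)/(0.6128 − (-0.8779)) = 1.015.
μ = 4.868 − (-0.8779)·1.015 = 5.758.
CV = √(exp(σ²)−1) = √(exp(1.0296)−1) = 1.342.

σ ≈ 1.015, CV ≈ 1.342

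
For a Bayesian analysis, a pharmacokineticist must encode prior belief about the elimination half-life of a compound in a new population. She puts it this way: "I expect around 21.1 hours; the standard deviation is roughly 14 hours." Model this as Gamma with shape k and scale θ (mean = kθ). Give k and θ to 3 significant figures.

For Gamma(k, scale θ): mean = kθ, variance = kθ², so CV = 1/√k.
CV = SD/mean = 14/21.1 = 0.6635, hence k = 1/CV² = 2.27.
Then θ = mean/k = 21.1/2.27 = 9.29.

k ≈ 2.27, θ ≈ 9.29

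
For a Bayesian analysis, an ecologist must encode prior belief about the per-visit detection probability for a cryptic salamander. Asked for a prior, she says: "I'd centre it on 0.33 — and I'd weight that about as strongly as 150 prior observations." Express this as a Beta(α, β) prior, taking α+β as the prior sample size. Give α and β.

α = 49.5, β = 100.5

Under the effective-sample-size interpretation, Beta(α, β) has prior mean α/(α+β) and prior sample size α+β.
So α+β = 150 and α/(α+β) = 0.33, giving α = 0.33·150 = 49.5 and β = 150 − 49.5 = 100.5.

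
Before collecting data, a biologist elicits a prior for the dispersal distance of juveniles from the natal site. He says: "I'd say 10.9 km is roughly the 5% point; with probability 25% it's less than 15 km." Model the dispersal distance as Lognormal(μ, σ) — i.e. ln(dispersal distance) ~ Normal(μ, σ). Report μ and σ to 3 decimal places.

μ ≈ 2.930, σ ≈ 0.329

If T ~ Lognormal(μ,σ) then ln T ~ Normal(μ,σ), so the p-quantile of ln T is μ + z_p·σ.
ln(10.9) = 2.389 and ln(15) = 2.708; z_{0.05} = -1.645, z_{0.25} = -0.6745.
σ = (2.708 − 2.389)/(-0.6745 − (-1.645)) = 0.329.
μ = 2.389 − (-1.645)·0.329 = 2.930.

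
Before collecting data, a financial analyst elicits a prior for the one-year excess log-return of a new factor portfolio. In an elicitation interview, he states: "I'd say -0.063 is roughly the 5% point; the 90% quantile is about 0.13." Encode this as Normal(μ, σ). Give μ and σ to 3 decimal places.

μ = 0.045, σ = 0.066

For Normal(μ,σ), the p-quantile is μ + z_p·σ. Here z_{0.05} = -1.645, z_{0.9} = 1.282.
So -0.063 = μ − 1.645σ and 0.13 = μ + 1.282σ.
Subtracting: σ = (0.13 − -0.063)/(1.282 − (-1.645)) = 0.066.
Then μ = -0.063 − (-1.645)·0.066 = 0.045.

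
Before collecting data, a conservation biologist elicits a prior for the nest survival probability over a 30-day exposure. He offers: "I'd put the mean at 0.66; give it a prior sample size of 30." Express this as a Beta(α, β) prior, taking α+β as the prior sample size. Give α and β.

Under the effective-sample-size interpretation, Beta(α, β) has prior mean α/(α+β) and prior sample size α+β.
So α+β = 30 and α/(α+β) = 0.66, giving α = 0.66·30 = 19.8 and β = 30 − 19.8 = 10.2.

α = 19.8, β = 10.2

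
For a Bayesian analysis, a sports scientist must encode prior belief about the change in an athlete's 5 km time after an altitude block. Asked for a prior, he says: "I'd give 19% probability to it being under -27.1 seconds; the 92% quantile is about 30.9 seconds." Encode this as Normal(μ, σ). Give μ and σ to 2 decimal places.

μ = -4.80, σ = 25.41

The p-quantile of Normal(μ,σ) is μ + z_p·σ, with z_{0.19} = -0.8779 and z_{0.92} = 1.405.
Eliminate σ: μ = (z₂·x₁ − z₁·x₂)/(z₂ − z₁) = (1.405·-27.1 − (-0.8779)·30.9)/2.283 = -4.80.
Then σ = (x₂ − x₁)/(z₂ − z₁) = (30.9 − -27.1)/2.283 = 25.41.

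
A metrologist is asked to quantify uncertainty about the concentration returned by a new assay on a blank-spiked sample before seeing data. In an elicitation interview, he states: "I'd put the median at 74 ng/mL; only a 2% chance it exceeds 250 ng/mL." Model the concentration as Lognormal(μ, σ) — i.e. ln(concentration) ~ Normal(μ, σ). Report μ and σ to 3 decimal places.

If T ~ Lognormal(μ,σ) then ln T ~ Normal(μ,σ), so the p-quantile of ln T is μ + z_p·σ.
ln(74) = 4.304 and ln(250) = 5.521; z_{0.5} = 0, z_{0.98} = 2.054.
σ = (5.521 − 4.304)/(2.054 − (0)) = 0.593.
μ = 4.304 − (0)·0.593 = 4.304.

μ ≈ 4.304, σ ≈ 0.593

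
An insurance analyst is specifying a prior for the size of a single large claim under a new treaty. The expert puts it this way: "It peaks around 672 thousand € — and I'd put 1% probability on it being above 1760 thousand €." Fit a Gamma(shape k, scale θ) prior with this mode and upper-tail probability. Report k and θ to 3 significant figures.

Gamma(k,θ) with k>1 has mode (k−1)θ, so θ = 672/(k−1).
Need P(X < 1760) = 0.99 with θ tied to k this way. Start at k = 2, θ = 672: P(X<1760) ≈ 0.736.
Too low — raise k to concentrate. Iterating converges to k ≈ 6.01.
Then θ = 672/(6.01−1) ≈ 134.

k ≈ 6.01, θ ≈ 134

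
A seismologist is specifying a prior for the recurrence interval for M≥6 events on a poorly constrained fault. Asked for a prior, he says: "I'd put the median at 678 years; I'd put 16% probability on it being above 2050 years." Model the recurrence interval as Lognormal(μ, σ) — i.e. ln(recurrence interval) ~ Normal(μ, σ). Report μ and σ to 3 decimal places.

μ ≈ 6.519, σ ≈ 1.113

If T ~ Lognormal(μ,σ) then ln T ~ Normal(μ,σ), so the p-quantile of ln T is μ + z_p·σ.
ln(678) = 6.519 and ln(2050) = 7.626; z_{0.5} = 0, z_{0.84} = 0.9945.
σ = (7.626 − 6.519)/(0.9945 − (0)) = 1.113.
μ = 6.519 − (0)·1.113 = 6.519.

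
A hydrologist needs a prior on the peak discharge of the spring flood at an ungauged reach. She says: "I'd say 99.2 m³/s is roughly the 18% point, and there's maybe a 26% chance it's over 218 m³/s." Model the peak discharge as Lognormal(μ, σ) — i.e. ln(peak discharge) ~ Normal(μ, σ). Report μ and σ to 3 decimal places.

μ ≈ 5.060, σ ≈ 0.505

If T ~ Lognormal(μ,σ) then ln T ~ Normal(μ,σ), so the p-quantile of ln T is μ + z_p·σ.
ln(99.2) = 4.597 and ln(218) = 5.384; z_{0.18} = -0.9154, z_{0.74} = 0.6433.
σ = (5.384 − 4.597)/(0.6433 − (-0.9154)) = 0.505.
μ = 4.597 − (-0.9154)·0.505 = 5.060.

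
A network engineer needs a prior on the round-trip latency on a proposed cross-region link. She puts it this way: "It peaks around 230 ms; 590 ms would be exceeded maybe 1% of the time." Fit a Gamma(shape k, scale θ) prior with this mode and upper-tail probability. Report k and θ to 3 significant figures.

k ≈ 6.26, θ ≈ 43.7

Gamma(k,θ) with k>1 has mode (k−1)θ, so θ = 230/(k−1).
Need P(X < 590) = 0.99 with θ tied to k this way. Start at k = 2, θ = 230: P(X<590) ≈ 0.726.
Too low — raise k to concentrate. Iterating converges to k ≈ 6.26.
Then θ = 230/(6.26−1) ≈ 43.7.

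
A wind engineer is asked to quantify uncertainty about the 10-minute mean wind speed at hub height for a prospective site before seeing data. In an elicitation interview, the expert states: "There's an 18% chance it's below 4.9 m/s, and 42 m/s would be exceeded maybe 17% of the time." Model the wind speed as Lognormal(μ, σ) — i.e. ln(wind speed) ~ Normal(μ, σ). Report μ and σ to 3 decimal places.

If T ~ Lognormal(μ,σ) then ln T ~ Normal(μ,σ), so the p-quantile of ln T is μ + z_p·σ.
ln(4.9) = 1.589 and ln(42) = 3.738; z_{0.18} = -0.9154, z_{0.83} = 0.9542.
σ = (3.738 − 1.589)/(0.9542 − (-0.9154)) = 1.149.
μ = 1.589 − (-0.9154)·1.149 = 2.641.

μ ≈ 2.641, σ ≈ 1.149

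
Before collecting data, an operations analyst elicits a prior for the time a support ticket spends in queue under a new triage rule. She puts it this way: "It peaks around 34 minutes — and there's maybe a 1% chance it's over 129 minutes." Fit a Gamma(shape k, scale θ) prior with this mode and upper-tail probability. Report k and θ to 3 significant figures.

k ≈ 3.38, θ ≈ 14.3

Gamma(k,θ) with k>1 has mode (k−1)θ, so θ = 34/(k−1).
Need P(X < 129) = 0.99 with θ tied to k this way. Start at k = 2, θ = 34: P(X<129) ≈ 0.892.
Too low — raise k to concentrate. Iterating converges to k ≈ 3.38.
Then θ = 34/(3.38−1) ≈ 14.3.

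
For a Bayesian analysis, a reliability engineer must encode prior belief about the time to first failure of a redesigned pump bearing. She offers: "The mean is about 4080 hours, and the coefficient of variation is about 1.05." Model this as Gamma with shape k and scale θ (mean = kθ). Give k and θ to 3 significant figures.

k ≈ 0.907, θ ≈ 4500

For Gamma(k, scale θ): mean = kθ, variance = kθ², so CV = 1/√k.
CV = 1.05, hence k = 1/CV² = 0.907.
Then θ = mean/k = 4080/0.907 = 4500.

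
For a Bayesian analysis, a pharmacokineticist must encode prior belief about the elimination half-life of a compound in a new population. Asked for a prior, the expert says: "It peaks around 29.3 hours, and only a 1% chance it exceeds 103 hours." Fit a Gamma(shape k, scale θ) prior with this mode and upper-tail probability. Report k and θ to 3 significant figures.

Gamma(k,θ) with k>1 has mode (k−1)θ, so θ = 29.3/(k−1).
Need P(X < 103) = 0.99 with θ tied to k this way. Start at k = 2, θ = 29.3: P(X<103) ≈ 0.866.
Too low — raise k to concentrate. Iterating converges to k ≈ 3.74.
Then θ = 29.3/(3.74−1) ≈ 10.7.

k ≈ 3.74, θ ≈ 10.7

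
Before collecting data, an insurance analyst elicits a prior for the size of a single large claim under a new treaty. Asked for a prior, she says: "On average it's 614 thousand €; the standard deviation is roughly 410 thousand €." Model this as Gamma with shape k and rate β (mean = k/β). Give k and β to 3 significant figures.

k ≈ 2.24, β ≈ 0.00365

For Gamma(k, rate β): mean = k/β, variance = k/β², so CV = 1/√k.
CV = SD/mean = 410/614 = 0.6678, hence k = 1/CV² = 2.24.
Then β = k/mean = 2.24/614 = 0.00365.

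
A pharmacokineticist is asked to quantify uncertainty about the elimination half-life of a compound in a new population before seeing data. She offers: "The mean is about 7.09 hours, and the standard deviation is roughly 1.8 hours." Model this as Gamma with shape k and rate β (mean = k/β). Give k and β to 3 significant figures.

For Gamma(k, rate β): mean = k/β, variance = k/β², so CV = 1/√k.
CV = SD/mean = 1.8/7.09 = 0.2539, hence k = 1/CV² = 15.5.
Then β = k/mean = 15.5/7.09 = 2.19.

k ≈ 15.5, β ≈ 2.19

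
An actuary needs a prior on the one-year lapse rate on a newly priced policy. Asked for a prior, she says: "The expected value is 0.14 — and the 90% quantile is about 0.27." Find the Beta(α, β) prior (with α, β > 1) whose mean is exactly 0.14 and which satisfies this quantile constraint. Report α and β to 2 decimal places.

With mean 0.14 fixed, write α = 0.14s, β = 0.86s where s = α+β.
Need P(θ < 0.27) = 0.9 under Beta(0.14s, 0.86s). Normal approximation: (q−m)/√(m(1−m)/s) ≈ z_{0.9} = 1.28, so s ≈ 0.14·0.86·(1.28)²/(0.27−0.14)² = 11.7.
At s = 11.7: P(θ<0.27) ≈ 0.893. Adjusting to match 0.9 gives s ≈ 12.72.
So α = 0.14·12.72 ≈ 1.78, β = 0.86·12.72 ≈ 10.94.

α ≈ 1.78, β ≈ 10.94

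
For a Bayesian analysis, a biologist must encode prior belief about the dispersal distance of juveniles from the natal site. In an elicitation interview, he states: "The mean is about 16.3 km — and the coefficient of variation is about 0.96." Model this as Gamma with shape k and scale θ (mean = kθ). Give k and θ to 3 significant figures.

For Gamma(k, scale θ): mean = kθ, variance = kθ², so CV = 1/√k.
CV = 0.96, hence k = 1/CV² = 1.09.
Then θ = mean/k = 16.3/1.09 = 15.

k ≈ 1.09, θ ≈ 15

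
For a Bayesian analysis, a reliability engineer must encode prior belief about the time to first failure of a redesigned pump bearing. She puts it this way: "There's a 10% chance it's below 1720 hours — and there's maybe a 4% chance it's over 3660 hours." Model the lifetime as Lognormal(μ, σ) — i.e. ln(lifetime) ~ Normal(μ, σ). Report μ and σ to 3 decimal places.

μ ≈ 7.769, σ ≈ 0.249

If T ~ Lognormal(μ,σ) then ln T ~ Normal(μ,σ), so the p-quantile of ln T is μ + z_p·σ.
ln(1720) = 7.45 and ln(3660) = 8.205; z_{0.1} = -1.282, z_{0.96} = 1.751.
σ = (8.205 − 7.45)/(1.751 − (-1.282)) = 0.249.
μ = 7.45 − (-1.282)·0.249 = 7.769.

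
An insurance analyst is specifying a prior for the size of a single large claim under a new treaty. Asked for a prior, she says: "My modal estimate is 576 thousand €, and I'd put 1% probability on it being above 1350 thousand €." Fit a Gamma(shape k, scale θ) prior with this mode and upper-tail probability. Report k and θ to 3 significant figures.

Gamma(k,θ) with k>1 has mode (k−1)θ, so θ = 576/(k−1).
Need P(X < 1350) = 0.99 with θ tied to k this way. Start at k = 2, θ = 576: P(X<1350) ≈ 0.679.
Too low — raise k to concentrate. Iterating converges to k ≈ 7.56.
Then θ = 576/(7.56−1) ≈ 87.8.

k ≈ 7.56, θ ≈ 87.8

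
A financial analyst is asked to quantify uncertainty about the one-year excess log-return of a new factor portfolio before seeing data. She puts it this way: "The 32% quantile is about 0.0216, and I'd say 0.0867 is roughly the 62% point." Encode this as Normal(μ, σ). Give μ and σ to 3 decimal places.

μ = 0.061, σ = 0.084

The p-quantile of Normal(μ,σ) is μ + z_p·σ, with z_{0.32} = -0.4677 and z_{0.62} = 0.3055.
Eliminate σ: μ = (z₂·x₁ − z₁·x₂)/(z₂ − z₁) = (0.3055·0.0216 − (-0.4677)·0.0867)/0.7732 = 0.061.
Then σ = (x₂ − x₁)/(z₂ − z₁) = (0.0867 − 0.0216)/0.7732 = 0.084.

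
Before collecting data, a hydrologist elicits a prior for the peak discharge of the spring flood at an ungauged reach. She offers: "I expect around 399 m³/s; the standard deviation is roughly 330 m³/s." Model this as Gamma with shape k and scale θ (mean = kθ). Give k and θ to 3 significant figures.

k ≈ 1.46, θ ≈ 273

For Gamma(k, scale θ): mean = kθ, variance = kθ², so CV = 1/√k.
CV = SD/mean = 330/399 = 0.8271, hence k = 1/CV² = 1.46.
Then θ = mean/k = 399/1.46 = 273.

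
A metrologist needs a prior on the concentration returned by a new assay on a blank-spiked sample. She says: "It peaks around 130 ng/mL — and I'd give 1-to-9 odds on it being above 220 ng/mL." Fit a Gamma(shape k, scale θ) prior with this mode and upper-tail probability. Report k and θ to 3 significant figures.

Gamma(k,θ) with k>1 has mode (k−1)θ, so θ = 130/(k−1).
Need P(X < 220) = 0.9 with θ tied to k this way. Start at k = 2, θ = 130: P(X<220) ≈ 0.504.
Too low — raise k to concentrate. Iterating converges to k ≈ 7.84.
Then θ = 130/(7.84−1) ≈ 19.

k ≈ 7.84, θ ≈ 19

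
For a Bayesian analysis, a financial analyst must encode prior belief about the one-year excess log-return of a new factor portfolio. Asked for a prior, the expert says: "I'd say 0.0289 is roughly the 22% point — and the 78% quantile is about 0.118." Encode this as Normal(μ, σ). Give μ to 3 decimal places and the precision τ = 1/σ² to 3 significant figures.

μ = 0.073, τ = 300

The p-quantile of Normal(μ,σ) is μ + z_p·σ, with z_{0.22} = -0.7722 and z_{0.78} = 0.7722.
Eliminate σ: μ = (z₂·x₁ − z₁·x₂)/(z₂ − z₁) = (0.7722·0.0289 − (-0.7722)·0.118)/1.544 = 0.073.
Then σ = (x₂ − x₁)/(z₂ − z₁) = (0.118 − 0.0289)/1.544 = 0.058.
Precision τ = 1/σ² = 1/0.05769² = 300.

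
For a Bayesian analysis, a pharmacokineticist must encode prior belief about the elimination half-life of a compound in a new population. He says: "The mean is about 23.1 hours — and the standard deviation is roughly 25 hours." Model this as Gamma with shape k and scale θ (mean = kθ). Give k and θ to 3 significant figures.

For Gamma(k, scale θ): mean = kθ, variance = kθ², so CV = 1/√k.
CV = SD/mean = 25/23.1 = 1.082, hence k = 1/CV² = 0.854.
Then θ = mean/k = 23.1/0.854 = 27.1.

k ≈ 0.854, θ ≈ 27.1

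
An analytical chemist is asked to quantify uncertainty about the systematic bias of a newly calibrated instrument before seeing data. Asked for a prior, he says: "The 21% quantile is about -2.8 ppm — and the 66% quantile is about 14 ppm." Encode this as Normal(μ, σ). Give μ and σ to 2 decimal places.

The p-quantile of Normal(μ,σ) is μ + z_p·σ, with z_{0.21} = -0.8064 and z_{0.66} = 0.4125.
Eliminate σ: μ = (z₂·x₁ − z₁·x₂)/(z₂ − z₁) = (0.4125·-2.8 − (-0.8064)·14)/1.219 = 8.31.
Then σ = (x₂ − x₁)/(z₂ − z₁) = (14 − -2.8)/1.219 = 13.78.

μ = 8.31, σ = 13.78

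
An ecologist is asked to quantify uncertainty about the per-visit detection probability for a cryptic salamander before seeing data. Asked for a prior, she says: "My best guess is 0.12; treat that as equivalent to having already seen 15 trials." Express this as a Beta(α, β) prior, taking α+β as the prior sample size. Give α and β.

Under the effective-sample-size interpretation, Beta(α, β) has prior mean α/(α+β) and prior sample size α+β.
So α+β = 15 and α/(α+β) = 0.12, giving α = 0.12·15 = 1.8 and β = 15 − 1.8 = 13.2.

α = 1.8, β = 13.2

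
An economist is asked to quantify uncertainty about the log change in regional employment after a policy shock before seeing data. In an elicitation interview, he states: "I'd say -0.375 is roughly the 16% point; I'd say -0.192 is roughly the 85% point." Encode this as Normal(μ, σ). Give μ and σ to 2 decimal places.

μ = -0.29, σ = 0.09

For Normal(μ,σ), the p-quantile is μ + z_p·σ. Here z_{0.16} = -0.9945, z_{0.85} = 1.036.
So -0.375 = μ − 0.9945σ and -0.192 = μ + 1.036σ.
Subtracting: σ = (-0.192 − -0.375)/(1.036 − (-0.9945)) = 0.09.
Then μ = -0.375 − (-0.9945)·0.09 = -0.29.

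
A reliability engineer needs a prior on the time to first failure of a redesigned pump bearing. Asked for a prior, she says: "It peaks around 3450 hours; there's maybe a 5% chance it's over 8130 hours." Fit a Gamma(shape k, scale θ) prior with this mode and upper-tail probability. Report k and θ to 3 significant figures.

Gamma(k,θ) with k>1 has mode (k−1)θ, so θ = 3450/(k−1).
Need P(X < 8130) = 0.95 with θ tied to k this way. Start at k = 2, θ = 3450: P(X<8130) ≈ 0.682.
Too low — raise k to concentrate. Iterating converges to k ≈ 4.72.
Then θ = 3450/(4.72−1) ≈ 927.

k ≈ 4.72, θ ≈ 927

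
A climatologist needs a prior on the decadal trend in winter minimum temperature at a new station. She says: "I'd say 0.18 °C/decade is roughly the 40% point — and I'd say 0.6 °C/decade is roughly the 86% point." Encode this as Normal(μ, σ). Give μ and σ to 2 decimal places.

μ = 0.26, σ = 0.31

For Normal(μ,σ), the p-quantile is μ + z_p·σ. Here z_{0.4} = -0.2533, z_{0.86} = 1.08.
So 0.18 = μ − 0.2533σ and 0.6 = μ + 1.08σ.
Subtracting: σ = (0.6 − 0.18)/(1.08 − (-0.2533)) = 0.31.
Then μ = 0.18 − (-0.2533)·0.31 = 0.26.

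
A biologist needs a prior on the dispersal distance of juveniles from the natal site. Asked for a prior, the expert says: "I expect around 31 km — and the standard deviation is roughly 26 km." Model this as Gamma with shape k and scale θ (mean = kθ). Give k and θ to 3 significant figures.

k ≈ 1.42, θ ≈ 21.8

For Gamma(k, scale θ): mean = kθ, variance = kθ², so CV = 1/√k.
CV = SD/mean = 26/31 = 0.8387, hence k = 1/CV² = 1.42.
Then θ = mean/k = 31/1.42 = 21.8.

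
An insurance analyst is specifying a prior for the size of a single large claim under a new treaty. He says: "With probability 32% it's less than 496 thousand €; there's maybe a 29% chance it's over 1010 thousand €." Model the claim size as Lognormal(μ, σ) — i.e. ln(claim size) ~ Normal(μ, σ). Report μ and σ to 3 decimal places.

μ ≈ 6.532, σ ≈ 0.696

If T ~ Lognormal(μ,σ) then ln T ~ Normal(μ,σ), so the p-quantile of ln T is μ + z_p·σ.
ln(496) = 6.207 and ln(1010) = 6.918; z_{0.32} = -0.4677, z_{0.71} = 0.5534.
σ = (6.918 − 6.207)/(0.5534 − (-0.4677)) = 0.696.
μ = 6.207 − (-0.4677)·0.696 = 6.532.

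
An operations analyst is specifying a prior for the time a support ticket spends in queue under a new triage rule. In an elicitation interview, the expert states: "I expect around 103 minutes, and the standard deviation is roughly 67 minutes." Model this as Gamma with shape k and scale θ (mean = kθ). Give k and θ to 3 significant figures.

For Gamma(k, scale θ): mean = kθ, variance = kθ², so CV = 1/√k.
CV = SD/mean = 67/103 = 0.6505, hence k = 1/CV² = 2.36.
Then θ = mean/k = 103/2.36 = 43.6.

k ≈ 2.36, θ ≈ 43.6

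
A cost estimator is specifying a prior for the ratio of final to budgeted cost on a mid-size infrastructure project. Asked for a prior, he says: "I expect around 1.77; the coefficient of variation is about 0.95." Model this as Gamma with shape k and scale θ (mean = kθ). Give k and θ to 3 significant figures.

k ≈ 1.11, θ ≈ 1.6

For Gamma(k, scale θ): mean = kθ, variance = kθ², so CV = 1/√k.
CV = 0.95, hence k = 1/CV² = 1.11.
Then θ = mean/k = 1.77/1.11 = 1.6.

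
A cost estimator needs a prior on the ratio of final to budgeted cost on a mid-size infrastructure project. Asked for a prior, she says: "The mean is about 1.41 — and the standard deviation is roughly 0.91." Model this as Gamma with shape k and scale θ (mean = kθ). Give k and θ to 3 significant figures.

For Gamma(k, scale θ): mean = kθ, variance = kθ², so CV = 1/√k.
CV = SD/mean = 0.91/1.41 = 0.6454, hence k = 1/CV² = 2.4.
Then θ = mean/k = 1.41/2.4 = 0.587.

k ≈ 2.4, θ ≈ 0.587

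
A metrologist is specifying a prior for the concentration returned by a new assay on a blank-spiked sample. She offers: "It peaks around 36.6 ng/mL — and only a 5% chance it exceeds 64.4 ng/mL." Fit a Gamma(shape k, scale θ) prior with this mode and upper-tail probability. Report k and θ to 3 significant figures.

k ≈ 9.74, θ ≈ 4.19

Gamma(k,θ) with k>1 has mode (k−1)θ, so θ = 36.6/(k−1).
Need P(X < 64.4) = 0.95 with θ tied to k this way. Start at k = 2, θ = 36.6: P(X<64.4) ≈ 0.525.
Too low — raise k to concentrate. Iterating converges to k ≈ 9.74.
Then θ = 36.6/(9.74−1) ≈ 4.19.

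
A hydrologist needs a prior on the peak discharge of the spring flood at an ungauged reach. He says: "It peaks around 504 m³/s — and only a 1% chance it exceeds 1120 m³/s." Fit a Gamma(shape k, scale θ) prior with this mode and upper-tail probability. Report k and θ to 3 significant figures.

k ≈ 8.55, θ ≈ 66.8

Gamma(k,θ) with k>1 has mode (k−1)θ, so θ = 504/(k−1).
Need P(X < 1120) = 0.99 with θ tied to k this way. Start at k = 2, θ = 504: P(X<1120) ≈ 0.651.
Too low — raise k to concentrate. Iterating converges to k ≈ 8.55.
Then θ = 504/(8.55−1) ≈ 66.8.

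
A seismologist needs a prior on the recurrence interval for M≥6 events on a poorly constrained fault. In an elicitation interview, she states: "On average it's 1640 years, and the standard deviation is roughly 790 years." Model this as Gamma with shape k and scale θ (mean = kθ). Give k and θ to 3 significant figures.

k ≈ 4.31, θ ≈ 381

For Gamma(k, scale θ): mean = kθ, variance = kθ², so CV = 1/√k.
CV = SD/mean = 790/1640 = 0.4817, hence k = 1/CV² = 4.31.
Then θ = mean/k = 1640/4.31 = 381.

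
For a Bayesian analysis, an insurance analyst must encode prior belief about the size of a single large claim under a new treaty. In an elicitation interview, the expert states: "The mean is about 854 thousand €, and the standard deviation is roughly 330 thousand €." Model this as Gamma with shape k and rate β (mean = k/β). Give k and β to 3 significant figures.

For Gamma(k, rate β): mean = k/β, variance = k/β², so CV = 1/√k.
CV = SD/mean = 330/854 = 0.3864, hence k = 1/CV² = 6.7.
Then β = k/mean = 6.7/854 = 0.00784.

k ≈ 6.7, β ≈ 0.00784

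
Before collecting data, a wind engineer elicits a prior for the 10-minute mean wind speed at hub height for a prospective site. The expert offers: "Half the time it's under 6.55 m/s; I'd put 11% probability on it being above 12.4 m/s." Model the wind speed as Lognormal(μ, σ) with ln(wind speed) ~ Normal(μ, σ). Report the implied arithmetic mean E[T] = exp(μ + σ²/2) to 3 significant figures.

E[T] ≈ 7.5 m/s

If T ~ Lognormal(μ,σ) then ln T ~ Normal(μ,σ), so the p-quantile of ln T is μ + z_p·σ.
ln(6.55) = 1.879 and ln(12.4) = 2.518; z_{0.5} = 0, z_{0.89} = 1.227.
σ = (2.518 − 1.879)/(1.227 − (0)) = 0.520.
μ = 1.879 − (0)·0.520 = 1.879.
E[T] = exp(μ + σ²/2) = exp(1.879 + 0.1354) = 7.5 m/s.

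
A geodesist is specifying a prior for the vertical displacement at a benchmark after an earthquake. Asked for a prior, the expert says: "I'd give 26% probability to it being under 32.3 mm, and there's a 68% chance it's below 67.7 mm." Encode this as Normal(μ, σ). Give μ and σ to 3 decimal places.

For Normal(μ,σ), the p-quantile is μ + z_p·σ. Here z_{0.26} = -0.6433, z_{0.68} = 0.4677.
So 32.3 = μ − 0.6433σ and 67.7 = μ + 0.4677σ.
Subtracting: σ = (67.7 − 32.3)/(0.4677 − (-0.6433)) = 31.862.
Then μ = 32.3 − (-0.6433)·31.862 = 52.798.

μ = 52.798, σ = 31.862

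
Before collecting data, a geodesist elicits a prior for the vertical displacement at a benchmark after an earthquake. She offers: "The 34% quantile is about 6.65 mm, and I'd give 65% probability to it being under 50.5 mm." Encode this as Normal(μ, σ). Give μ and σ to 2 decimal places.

μ = 29.32, σ = 54.96

The p-quantile of Normal(μ,σ) is μ + z_p·σ, with z_{0.34} = -0.4125 and z_{0.65} = 0.3853.
Eliminate σ: μ = (z₂·x₁ − z₁·x₂)/(z₂ − z₁) = (0.3853·6.65 − (-0.4125)·50.5)/0.7978 = 29.32.
Then σ = (x₂ − x₁)/(z₂ − z₁) = (50.5 − 6.65)/0.7978 = 54.96.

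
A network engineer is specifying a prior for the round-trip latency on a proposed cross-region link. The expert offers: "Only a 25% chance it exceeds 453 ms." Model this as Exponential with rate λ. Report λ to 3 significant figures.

P(T > 453.0) = e^(−λ·453.0) = 0.25, so λ = −ln(0.25)/453.0 = 0.00306.

λ ≈ 0.00306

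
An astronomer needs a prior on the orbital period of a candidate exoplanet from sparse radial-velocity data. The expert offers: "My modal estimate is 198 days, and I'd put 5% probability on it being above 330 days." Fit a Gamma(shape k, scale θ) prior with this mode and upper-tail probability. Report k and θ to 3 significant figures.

k ≈ 11.7, θ ≈ 18.5

Gamma(k,θ) with k>1 has mode (k−1)θ, so θ = 198/(k−1).
Need P(X < 330) = 0.95 with θ tied to k this way. Start at k = 2, θ = 198: P(X<330) ≈ 0.496.
Too low — raise k to concentrate. Iterating converges to k ≈ 11.7.
Then θ = 198/(11.7−1) ≈ 18.5.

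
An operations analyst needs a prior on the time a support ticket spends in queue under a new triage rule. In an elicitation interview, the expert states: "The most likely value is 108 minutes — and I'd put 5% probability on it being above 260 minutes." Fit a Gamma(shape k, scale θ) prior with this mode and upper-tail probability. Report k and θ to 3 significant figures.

k ≈ 4.53, θ ≈ 30.6

Gamma(k,θ) with k>1 has mode (k−1)θ, so θ = 108/(k−1).
Need P(X < 260) = 0.95 with θ tied to k this way. Start at k = 2, θ = 108: P(X<260) ≈ 0.693.
Too low — raise k to concentrate. Iterating converges to k ≈ 4.53.
Then θ = 108/(4.53−1) ≈ 30.6.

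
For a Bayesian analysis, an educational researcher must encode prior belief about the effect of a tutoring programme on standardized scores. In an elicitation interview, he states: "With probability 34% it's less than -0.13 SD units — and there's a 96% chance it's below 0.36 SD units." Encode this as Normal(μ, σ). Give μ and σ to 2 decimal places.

For Normal(μ,σ), the p-quantile is μ + z_p·σ. Here z_{0.34} = -0.4125, z_{0.96} = 1.751.
So -0.13 = μ − 0.4125σ and 0.36 = μ + 1.751σ.
Subtracting: σ = (0.36 − -0.13)/(1.751 − (-0.4125)) = 0.23.
Then μ = -0.13 − (-0.4125)·0.23 = -0.04.

μ = -0.04, σ = 0.23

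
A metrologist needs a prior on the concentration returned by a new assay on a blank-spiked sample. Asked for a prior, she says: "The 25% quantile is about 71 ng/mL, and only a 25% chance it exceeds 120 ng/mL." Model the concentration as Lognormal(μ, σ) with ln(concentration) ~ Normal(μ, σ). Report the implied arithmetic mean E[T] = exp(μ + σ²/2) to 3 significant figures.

E[T] ≈ 99.6 ng/mL

If T ~ Lognormal(μ,σ) then ln T ~ Normal(μ,σ), so the p-quantile of ln T is μ + z_p·σ.
ln(71) = 4.263 and ln(120) = 4.787; z_{0.25} = -0.6745, z_{0.75} = 0.6745.
σ = (4.787 − 4.263)/(0.6745 − (-0.6745)) = 0.389.
μ = 4.263 − (-0.6745)·0.389 = 4.525.
E[T] = exp(μ + σ²/2) = exp(4.525 + 0.0757) = 99.6 ng/mL.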